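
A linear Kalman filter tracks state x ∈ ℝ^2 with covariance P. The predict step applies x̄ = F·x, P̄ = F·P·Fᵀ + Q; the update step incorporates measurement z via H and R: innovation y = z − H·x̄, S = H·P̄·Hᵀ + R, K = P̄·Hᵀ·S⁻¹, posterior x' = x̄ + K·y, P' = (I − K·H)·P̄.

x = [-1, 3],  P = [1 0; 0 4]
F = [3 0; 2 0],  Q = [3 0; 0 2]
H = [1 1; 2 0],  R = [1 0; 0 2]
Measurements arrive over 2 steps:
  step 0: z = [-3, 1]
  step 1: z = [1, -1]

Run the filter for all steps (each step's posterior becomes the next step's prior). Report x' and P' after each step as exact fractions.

step 0: x' = [-9/127, -296/127], P' = [48/127 -30/127; -30/127 114/127]
step 1: x' = [-647/2664, 3463/3996], P' = [335/888 -319/1332; -319/1332 1763/1998]

step 0: x̄ = F·x = [-3, -2]
step 0: P̄ = F·P·Fᵀ + Q = [12 6; 6 6]
step 0: y = z − H·x̄ = [2, 7]
step 0: S = H·P̄·Hᵀ + R = [31 36; 36 50]
step 0: K = P̄·Hᵀ·S⁻¹ = [18/127 48/127; 84/127 -30/127]
step 0: x' = x̄ + K·y = [-9/127, -296/127]
step 0: P' = (I − K·H)·P̄ = [48/127 -30/127; -30/127 114/127]
step 1: x̄ = F·x = [-27/127, -18/127]
step 1: P̄ = F·P·Fᵀ + Q = [813/127 288/127; 288/127 446/127]
step 1: y = z − H·x̄ = [172/127, -73/127]
step 1: S = H·P̄·Hᵀ + R = [1962/127 2202/127; 2202/127 3506/127]
step 1: K = P̄·Hᵀ·S⁻¹ = [367/2664 335/888; 2569/3996 -319/1332]
step 1: x' = x̄ + K·y = [-647/2664, 3463/3996]
step 1: P' = (I − K·H)·P̄ = [335/888 -319/1332; -319/1332 1763/1998]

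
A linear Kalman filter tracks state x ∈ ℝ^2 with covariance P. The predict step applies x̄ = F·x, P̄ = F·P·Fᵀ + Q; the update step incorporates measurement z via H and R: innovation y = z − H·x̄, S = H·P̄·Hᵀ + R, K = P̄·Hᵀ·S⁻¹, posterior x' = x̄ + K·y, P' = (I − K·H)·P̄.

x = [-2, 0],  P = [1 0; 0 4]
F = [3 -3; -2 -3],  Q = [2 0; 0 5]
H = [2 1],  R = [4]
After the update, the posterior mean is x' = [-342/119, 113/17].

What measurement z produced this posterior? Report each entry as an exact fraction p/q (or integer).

z = [1]

x̄ = F·x = [-6, 4]
P̄ = F·P·Fᵀ + Q = [47 30; 30 45]
S = H·P̄·Hᵀ + R = [357]
K = P̄·Hᵀ·S⁻¹ = [124/357; 5/17]
x' − x̄ = [372/119, 45/17] = K·y
y = (KᵀK)⁻¹·Kᵀ·(x' − x̄) = [9]
z = y + H·x̄ = [9] + [-8] = [1]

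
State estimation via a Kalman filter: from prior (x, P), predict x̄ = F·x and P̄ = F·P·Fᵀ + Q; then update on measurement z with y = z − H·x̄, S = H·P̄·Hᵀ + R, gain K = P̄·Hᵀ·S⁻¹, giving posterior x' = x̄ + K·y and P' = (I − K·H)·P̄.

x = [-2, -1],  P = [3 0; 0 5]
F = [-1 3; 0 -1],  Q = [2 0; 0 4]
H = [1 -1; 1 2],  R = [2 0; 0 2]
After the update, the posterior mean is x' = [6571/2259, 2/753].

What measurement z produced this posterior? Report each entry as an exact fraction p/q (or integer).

z = [3, 3]

x̄ = F·x = [-1, 1]
P̄ = F·P·Fᵀ + Q = [50 -15; -15 9]
S = H·P̄·Hᵀ + R = [91 17; 17 28]
K = P̄·Hᵀ·S⁻¹ = [1480/2259 715/2259; -241/753 227/753]
x' − x̄ = [8830/2259, -751/753] = K·y
y = (KᵀK)⁻¹·Kᵀ·(x' − x̄) = [5, 2]
z = y + H·x̄ = [5, 2] + [-2, 1] = [3, 3]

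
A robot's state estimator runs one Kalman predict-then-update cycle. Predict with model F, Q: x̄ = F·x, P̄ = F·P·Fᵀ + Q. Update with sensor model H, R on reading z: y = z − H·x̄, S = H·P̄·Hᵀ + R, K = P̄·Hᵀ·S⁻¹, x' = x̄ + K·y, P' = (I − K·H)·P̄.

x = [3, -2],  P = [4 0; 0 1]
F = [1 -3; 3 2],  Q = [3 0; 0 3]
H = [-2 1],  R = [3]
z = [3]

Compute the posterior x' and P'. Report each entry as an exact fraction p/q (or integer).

x' = [179/43, 463/43]
P' = [350/43 661/43; 661/43 2737/86]

x̄ = F·x = [9, 5]
P̄ = F·P·Fᵀ + Q = [16 6; 6 43]
y = z − H·x̄ = [16]
S = H·P̄·Hᵀ + R = [86]
K = P̄·Hᵀ·S⁻¹ = [-13/43; 31/86]
x' = x̄ + K·y = [179/43, 463/43]
P' = (I − K·H)·P̄ = [350/43 661/43; 661/43 2737/86]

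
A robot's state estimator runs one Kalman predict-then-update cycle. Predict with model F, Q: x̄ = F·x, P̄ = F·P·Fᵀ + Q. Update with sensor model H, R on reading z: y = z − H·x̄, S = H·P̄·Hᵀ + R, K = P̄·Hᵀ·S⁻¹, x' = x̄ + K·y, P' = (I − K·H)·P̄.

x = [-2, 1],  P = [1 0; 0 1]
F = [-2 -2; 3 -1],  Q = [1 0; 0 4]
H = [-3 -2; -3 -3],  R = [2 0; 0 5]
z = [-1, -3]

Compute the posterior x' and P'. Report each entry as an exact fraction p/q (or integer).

x' = [53/49, -37/49]
P' = [122/49 -152/49; -152/49 202/49]

x̄ = F·x = [2, -7]
P̄ = F·P·Fᵀ + Q = [9 -4; -4 14]
y = z − H·x̄ = [-9, -18]
S = H·P̄·Hᵀ + R = [91 105; 105 140]
K = P̄·Hᵀ·S⁻¹ = [-31/49 18/49; 26/49 -30/49]
x' = x̄ + K·y = [53/49, -37/49]
P' = (I − K·H)·P̄ = [122/49 -152/49; -152/49 202/49]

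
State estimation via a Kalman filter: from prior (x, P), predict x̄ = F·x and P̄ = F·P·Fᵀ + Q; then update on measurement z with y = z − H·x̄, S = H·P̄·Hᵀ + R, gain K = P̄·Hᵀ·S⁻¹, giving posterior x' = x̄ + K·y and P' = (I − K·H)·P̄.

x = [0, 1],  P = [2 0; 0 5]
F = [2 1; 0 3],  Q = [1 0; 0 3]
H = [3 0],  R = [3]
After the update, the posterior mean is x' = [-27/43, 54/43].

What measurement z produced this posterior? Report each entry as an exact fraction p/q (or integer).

z = [-2]

x̄ = F·x = [1, 3]
P̄ = F·P·Fᵀ + Q = [14 15; 15 48]
S = H·P̄·Hᵀ + R = [129]
K = P̄·Hᵀ·S⁻¹ = [14/43; 15/43]
x' − x̄ = [-70/43, -75/43] = K·y
y = (KᵀK)⁻¹·Kᵀ·(x' − x̄) = [-5]
z = y + H·x̄ = [-5] + [3] = [-2]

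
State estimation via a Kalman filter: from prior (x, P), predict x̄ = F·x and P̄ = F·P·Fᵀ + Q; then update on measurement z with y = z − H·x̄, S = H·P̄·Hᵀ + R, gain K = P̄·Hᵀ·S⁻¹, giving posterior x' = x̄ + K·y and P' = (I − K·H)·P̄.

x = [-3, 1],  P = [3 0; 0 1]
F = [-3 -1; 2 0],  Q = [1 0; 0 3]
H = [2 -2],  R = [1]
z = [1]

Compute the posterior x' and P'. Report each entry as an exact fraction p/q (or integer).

x' = [10/107, -48/107]
P' = [473/321 142/107; 142/107 153/107]

x̄ = F·x = [8, -6]
P̄ = F·P·Fᵀ + Q = [29 -18; -18 15]
y = z − H·x̄ = [-27]
S = H·P̄·Hᵀ + R = [321]
K = P̄·Hᵀ·S⁻¹ = [94/321; -22/107]
x' = x̄ + K·y = [10/107, -48/107]
P' = (I − K·H)·P̄ = [473/321 142/107; 142/107 153/107]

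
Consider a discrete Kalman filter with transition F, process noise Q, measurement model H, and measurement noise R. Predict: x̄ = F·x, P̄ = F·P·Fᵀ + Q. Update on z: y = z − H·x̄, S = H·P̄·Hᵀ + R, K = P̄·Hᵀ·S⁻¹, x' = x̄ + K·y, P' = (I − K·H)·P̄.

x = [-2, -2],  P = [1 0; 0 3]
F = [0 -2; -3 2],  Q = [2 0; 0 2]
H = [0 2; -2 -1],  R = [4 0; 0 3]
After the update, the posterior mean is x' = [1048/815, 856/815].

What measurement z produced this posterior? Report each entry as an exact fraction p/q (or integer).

x̄ = F·x = [4, 2]
P̄ = F·P·Fᵀ + Q = [14 -12; -12 23]
S = H·P̄·Hᵀ + R = [96 2; 2 34]
K = P̄·Hᵀ·S⁻¹ = [-196/815 -372/815; 781/1630 1/815]
x' − x̄ = [-2212/815, -774/815] = K·y
y = (KᵀK)⁻¹·Kᵀ·(x' − x̄) = [-2, 7]
z = y + H·x̄ = [-2, 7] + [4, -10] = [2, -3]

z = [2, -3]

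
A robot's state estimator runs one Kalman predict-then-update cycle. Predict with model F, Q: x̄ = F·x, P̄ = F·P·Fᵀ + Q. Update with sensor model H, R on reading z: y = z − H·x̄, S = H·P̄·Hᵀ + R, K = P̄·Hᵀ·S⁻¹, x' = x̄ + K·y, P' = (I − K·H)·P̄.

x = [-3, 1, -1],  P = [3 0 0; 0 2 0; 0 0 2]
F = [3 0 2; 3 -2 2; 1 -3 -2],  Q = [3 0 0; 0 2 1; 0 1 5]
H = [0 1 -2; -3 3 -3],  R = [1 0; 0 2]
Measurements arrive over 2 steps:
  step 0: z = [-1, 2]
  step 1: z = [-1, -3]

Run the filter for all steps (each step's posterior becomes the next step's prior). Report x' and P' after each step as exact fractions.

step 0: x̄ = F·x = [-11, -13, -4]
step 0: P̄ = F·P·Fᵀ + Q = [38 35 1; 35 45 14; 1 14 34]
step 0: y = z − H·x̄ = [4, -4]
step 0: S = H·P̄·Hᵀ + R = [126 114; 114 191]
step 0: K = P̄·Hᵀ·S⁻¹ = [2557/3690 -293/615; 923/2214 -115/369; -58/205 -33/205]
step 0: x' = x̄ + K·y = [-2333/369, -11165/1107, -184/41]
step 0: P' = (I − K·H)·P̄ = [11581/1230 12917/738 1723/205; 12917/738 75659/2214 692/41; 1723/205 692/41 1759/205]
step 1: x̄ = F·x = [-3437/123, -8603/1107, 4048/123]
step 1: P̄ = F·P·Fᵀ + Q = [91397/410 58291/1230 -12238/41; 58291/1230 150049/11070 -7373/123; -12238/41 -7373/123 17228/41]
step 1: y = z − H·x̄ = [1960/27, 12995/369]
step 1: S = H·P̄·Hᵀ + R = [522479/270 10514/9; 10514/9 94117/123]
step 1: K = P̄·Hᵀ·S⁻¹ = [687715101/1283678561 -431119098/1283678561; 117465131/1283678561 -47946894/1283678561; -578871450/1283678561 -30439557/1283678561]
step 1: x' = x̄ + K·y = [-1129558669/1283678561, -3137487259/1283678561, -847171199/1283678561]
step 1: P' = (I − K·H)·P̄ = [2046683048/1283678561 2830825531/1283678561 1071555215/1283678561; 2830825531/1283678561 5480256739/1283678561 2681395804/1283678561; 1071555215/1283678561 2681395804/1283678561 1630133627/1283678561]

step 0: x' = [-2333/369, -11165/1107, -184/41], P' = [11581/1230 12917/738 1723/205; 12917/738 75659/2214 692/41; 1723/205 692/41 1759/205]
step 1: x' = [-1129558669/1283678561, -3137487259/1283678561, -847171199/1283678561], P' = [2046683048/1283678561 2830825531/1283678561 1071555215/1283678561; 2830825531/1283678561 5480256739/1283678561 2681395804/1283678561; 1071555215/1283678561 2681395804/1283678561 1630133627/1283678561]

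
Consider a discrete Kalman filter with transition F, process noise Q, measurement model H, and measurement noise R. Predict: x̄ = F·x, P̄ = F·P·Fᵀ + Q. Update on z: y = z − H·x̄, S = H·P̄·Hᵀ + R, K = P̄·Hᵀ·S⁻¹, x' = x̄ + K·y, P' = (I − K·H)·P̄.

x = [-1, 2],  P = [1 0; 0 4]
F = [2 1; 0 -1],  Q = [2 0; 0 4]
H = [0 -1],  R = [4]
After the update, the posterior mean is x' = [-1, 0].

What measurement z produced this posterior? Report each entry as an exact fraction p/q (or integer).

x̄ = F·x = [0, -2]
P̄ = F·P·Fᵀ + Q = [10 -4; -4 8]
S = H·P̄·Hᵀ + R = [12]
K = P̄·Hᵀ·S⁻¹ = [1/3; -2/3]
x' − x̄ = [-1, 2] = K·y
y = (KᵀK)⁻¹·Kᵀ·(x' − x̄) = [-3]
z = y + H·x̄ = [-3] + [2] = [-1]

z = [-1]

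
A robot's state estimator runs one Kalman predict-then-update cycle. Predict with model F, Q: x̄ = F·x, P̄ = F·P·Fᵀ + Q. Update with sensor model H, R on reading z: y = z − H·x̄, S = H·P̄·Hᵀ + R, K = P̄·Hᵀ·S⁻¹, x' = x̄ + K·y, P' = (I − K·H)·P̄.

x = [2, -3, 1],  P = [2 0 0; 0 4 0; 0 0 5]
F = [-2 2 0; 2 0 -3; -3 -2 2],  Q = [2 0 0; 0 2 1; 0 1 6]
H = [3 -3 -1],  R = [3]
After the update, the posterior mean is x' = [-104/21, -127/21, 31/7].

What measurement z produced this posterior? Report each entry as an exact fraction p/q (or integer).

z = [-1]

x̄ = F·x = [-10, 1, 2]
P̄ = F·P·Fᵀ + Q = [26 -8 -4; -8 55 -41; -4 -41 60]
S = H·P̄·Hᵀ + R = [714]
K = P̄·Hᵀ·S⁻¹ = [53/357; -74/357; 1/14]
x' − x̄ = [106/21, -148/21, 17/7] = K·y
y = (KᵀK)⁻¹·Kᵀ·(x' − x̄) = [34]
z = y + H·x̄ = [34] + [-35] = [-1]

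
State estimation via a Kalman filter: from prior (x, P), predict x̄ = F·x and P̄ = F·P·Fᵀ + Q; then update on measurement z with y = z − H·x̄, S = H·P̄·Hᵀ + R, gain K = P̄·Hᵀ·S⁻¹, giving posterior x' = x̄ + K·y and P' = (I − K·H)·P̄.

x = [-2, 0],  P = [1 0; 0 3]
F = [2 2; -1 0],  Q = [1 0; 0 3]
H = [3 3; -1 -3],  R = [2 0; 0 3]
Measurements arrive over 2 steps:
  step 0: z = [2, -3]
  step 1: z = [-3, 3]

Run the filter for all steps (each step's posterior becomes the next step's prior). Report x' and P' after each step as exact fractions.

step 0: x̄ = F·x = [-4, 2]
step 0: P̄ = F·P·Fᵀ + Q = [17 -2; -2 4]
step 0: y = z − H·x̄ = [8, -1]
step 0: S = H·P̄·Hᵀ + R = [155 -63; -63 44]
step 0: K = P̄·Hᵀ·S⁻¹ = [1287/2851 1130/2851; -366/2851 -1172/2851]
step 0: x' = x̄ + K·y = [-2238/2851, 3946/2851]
step 0: P' = (I − K·H)·P̄ = [2982/2851 -2124/2851; -2124/2851 1880/2851]
step 1: x̄ = F·x = [3416/2851, 2238/2851]
step 1: P̄ = F·P·Fᵀ + Q = [5307/2851 -1716/2851; -1716/2851 11535/2851]
step 1: y = z − H·x̄ = [-25515/2851, 18683/2851]
step 1: S = H·P̄·Hᵀ + R = [126392/2851 -99144/2851; -99144/2851 107379/2851]
step 1: K = P̄·Hᵀ·S⁻¹ = [14823/48616 15316/54693; -1269/48616 -18070/54693]
step 1: x' = x̄ + K·y = [133273/437544, -501643/437544]
step 1: P' = (I − K·H)·P̄ = [105733/145848 -76087/145848; -76087/145848 73549/145848]

step 0: x' = [-2238/2851, 3946/2851], P' = [2982/2851 -2124/2851; -2124/2851 1880/2851]
step 1: x' = [133273/437544, -501643/437544], P' = [105733/145848 -76087/145848; -76087/145848 73549/145848]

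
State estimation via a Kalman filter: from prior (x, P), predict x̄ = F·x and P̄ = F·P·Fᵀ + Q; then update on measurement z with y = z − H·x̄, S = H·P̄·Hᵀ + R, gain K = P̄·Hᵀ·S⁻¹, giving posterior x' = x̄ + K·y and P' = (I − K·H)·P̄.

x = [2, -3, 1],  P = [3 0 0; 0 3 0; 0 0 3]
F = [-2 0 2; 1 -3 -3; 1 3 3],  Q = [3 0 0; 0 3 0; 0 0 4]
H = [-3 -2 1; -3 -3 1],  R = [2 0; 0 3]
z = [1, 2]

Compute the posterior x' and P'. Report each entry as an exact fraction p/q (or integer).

x' = [15296/15941, -5870/15941, 53995/15941]
P' = [79326/15941 -64371/15941 79056/15941; -64371/15941 67755/15941 -31239/15941; 79056/15941 -31239/15941 166164/15941]

x̄ = F·x = [-2, 8, -4]
P̄ = F·P·Fᵀ + Q = [27 -24 12; -24 60 -51; 12 -51 61]
y = z − H·x̄ = [15, 24]
S = H·P̄·Hᵀ + R = [390 487; 487 649]
K = P̄·Hᵀ·S⁻¹ = [-15090/15941 11397/15941; 13182/15941 -13797/15941; -4263/15941 7571/15941]
x' = x̄ + K·y = [15296/15941, -5870/15941, 53995/15941]
P' = (I − K·H)·P̄ = [79326/15941 -64371/15941 79056/15941; -64371/15941 67755/15941 -31239/15941; 79056/15941 -31239/15941 166164/15941]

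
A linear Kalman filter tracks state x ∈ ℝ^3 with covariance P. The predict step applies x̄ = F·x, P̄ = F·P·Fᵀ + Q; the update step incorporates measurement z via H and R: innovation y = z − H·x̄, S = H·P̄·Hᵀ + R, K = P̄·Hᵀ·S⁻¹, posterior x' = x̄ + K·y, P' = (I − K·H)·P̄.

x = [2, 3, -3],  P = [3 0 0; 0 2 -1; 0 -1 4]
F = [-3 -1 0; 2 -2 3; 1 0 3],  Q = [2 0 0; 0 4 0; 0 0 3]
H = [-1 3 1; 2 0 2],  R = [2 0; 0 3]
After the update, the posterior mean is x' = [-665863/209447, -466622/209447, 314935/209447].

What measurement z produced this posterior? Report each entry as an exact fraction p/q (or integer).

x̄ = F·x = [-9, -11, -7]
P̄ = F·P·Fᵀ + Q = [31 -11 -6; -11 72 48; -6 48 42]
S = H·P̄·Hᵀ + R = [1089 244; 244 247]
K = P̄·Hᵀ·S⁻¹ = [-29490/209447 71530/209447; 49869/209447 13486/209447; 29856/209447 31560/209447]
x' − x̄ = [1219160/209447, 1837295/209447, 1781064/209447] = K·y
y = (KᵀK)⁻¹·Kᵀ·(x' − x̄) = [29, 29]
z = y + H·x̄ = [29, 29] + [-31, -32] = [-2, -3]

z = [-2, -3]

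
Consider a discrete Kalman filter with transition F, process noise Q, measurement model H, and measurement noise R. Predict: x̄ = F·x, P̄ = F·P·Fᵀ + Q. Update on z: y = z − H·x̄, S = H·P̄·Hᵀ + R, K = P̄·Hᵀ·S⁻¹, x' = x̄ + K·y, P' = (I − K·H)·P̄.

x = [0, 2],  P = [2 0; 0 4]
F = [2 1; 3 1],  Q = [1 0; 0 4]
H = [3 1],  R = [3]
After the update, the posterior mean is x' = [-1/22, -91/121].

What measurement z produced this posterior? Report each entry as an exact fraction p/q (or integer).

z = [-1]

x̄ = F·x = [2, 2]
P̄ = F·P·Fᵀ + Q = [13 16; 16 26]
S = H·P̄·Hᵀ + R = [242]
K = P̄·Hᵀ·S⁻¹ = [5/22; 37/121]
x' − x̄ = [-45/22, -333/121] = K·y
y = (KᵀK)⁻¹·Kᵀ·(x' − x̄) = [-9]
z = y + H·x̄ = [-9] + [8] = [-1]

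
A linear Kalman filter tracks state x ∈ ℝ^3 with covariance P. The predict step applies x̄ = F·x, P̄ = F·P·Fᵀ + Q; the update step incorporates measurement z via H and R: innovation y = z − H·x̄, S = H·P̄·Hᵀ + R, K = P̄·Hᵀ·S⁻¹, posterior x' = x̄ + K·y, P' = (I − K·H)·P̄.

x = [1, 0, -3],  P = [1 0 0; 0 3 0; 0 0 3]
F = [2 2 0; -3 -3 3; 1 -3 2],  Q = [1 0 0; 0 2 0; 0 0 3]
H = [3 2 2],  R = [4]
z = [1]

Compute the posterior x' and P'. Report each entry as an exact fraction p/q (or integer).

x̄ = F·x = [2, -12, -5]
P̄ = F·P·Fᵀ + Q = [17 -24 -16; -24 65 42; -16 42 43]
y = z − H·x̄ = [29]
S = H·P̄·Hᵀ + R = [445]
K = P̄·Hᵀ·S⁻¹ = [-29/445; 142/445; 122/445]
x' = x̄ + K·y = [49/445, -1222/445, 1313/445]
P' = (I − K·H)·P̄ = [6724/445 -6562/445 -3582/445; -6562/445 8761/445 1366/445; -3582/445 1366/445 4251/445]

x' = [49/445, -1222/445, 1313/445]
P' = [6724/445 -6562/445 -3582/445; -6562/445 8761/445 1366/445; -3582/445 1366/445 4251/445]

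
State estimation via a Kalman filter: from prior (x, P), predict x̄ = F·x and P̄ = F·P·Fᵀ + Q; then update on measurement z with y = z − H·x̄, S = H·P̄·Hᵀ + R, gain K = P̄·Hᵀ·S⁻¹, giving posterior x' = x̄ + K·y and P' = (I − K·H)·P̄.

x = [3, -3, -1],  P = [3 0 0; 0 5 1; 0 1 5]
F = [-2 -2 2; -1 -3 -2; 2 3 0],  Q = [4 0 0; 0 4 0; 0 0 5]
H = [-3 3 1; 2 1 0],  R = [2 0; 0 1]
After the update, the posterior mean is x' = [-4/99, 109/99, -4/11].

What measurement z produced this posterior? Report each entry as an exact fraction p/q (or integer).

x̄ = F·x = [-2, 8, -3]
P̄ = F·P·Fᵀ + Q = [48 14 -36; 14 84 -57; -36 -57 62]
S = H·P̄·Hᵀ + R = [874 -123; -123 333]
K = P̄·Hᵀ·S⁻¹ = [-10808/91971 79166/275913; 21575/91971 116707/275913; -600/10219 -12541/30657]
x' − x̄ = [194/99, -683/99, 29/11] = K·y
y = (KᵀK)⁻¹·Kᵀ·(x' − x̄) = [-24, -3]
z = y + H·x̄ = [-24, -3] + [27, 4] = [3, 1]

z = [3, 1]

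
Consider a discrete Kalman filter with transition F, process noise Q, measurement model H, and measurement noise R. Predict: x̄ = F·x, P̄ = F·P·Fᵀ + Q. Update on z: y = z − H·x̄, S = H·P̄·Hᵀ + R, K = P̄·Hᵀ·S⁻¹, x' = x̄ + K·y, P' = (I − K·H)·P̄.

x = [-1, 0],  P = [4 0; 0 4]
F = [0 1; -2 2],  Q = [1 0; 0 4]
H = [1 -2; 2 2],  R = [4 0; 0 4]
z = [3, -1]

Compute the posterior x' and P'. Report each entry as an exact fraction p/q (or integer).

x̄ = F·x = [0, 2]
P̄ = F·P·Fᵀ + Q = [5 8; 8 36]
y = z − H·x̄ = [7, -5]
S = H·P̄·Hᵀ + R = [121 -150; -150 232]
K = P̄·Hᵀ·S⁻¹ = [337/1393 374/1393; -412/1393 262/1393]
x' = x̄ + K·y = [489/1393, -1408/1393]
P' = (I − K·H)·P̄ = [948/1393 -200/1393; -200/1393 724/1393]

x' = [489/1393, -1408/1393]
P' = [948/1393 -200/1393; -200/1393 724/1393]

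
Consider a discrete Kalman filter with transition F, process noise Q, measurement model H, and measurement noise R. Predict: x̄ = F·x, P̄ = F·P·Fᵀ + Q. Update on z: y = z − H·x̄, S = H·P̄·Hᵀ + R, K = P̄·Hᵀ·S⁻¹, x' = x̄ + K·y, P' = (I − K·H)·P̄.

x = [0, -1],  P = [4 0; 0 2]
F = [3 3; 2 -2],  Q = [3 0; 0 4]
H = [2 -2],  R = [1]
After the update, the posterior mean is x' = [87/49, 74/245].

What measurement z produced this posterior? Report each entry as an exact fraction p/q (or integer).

x̄ = F·x = [-3, 2]
P̄ = F·P·Fᵀ + Q = [57 12; 12 28]
S = H·P̄·Hᵀ + R = [245]
K = P̄·Hᵀ·S⁻¹ = [18/49; -32/245]
x' − x̄ = [234/49, -416/245] = K·y
y = (KᵀK)⁻¹·Kᵀ·(x' − x̄) = [13]
z = y + H·x̄ = [13] + [-10] = [3]

z = [3]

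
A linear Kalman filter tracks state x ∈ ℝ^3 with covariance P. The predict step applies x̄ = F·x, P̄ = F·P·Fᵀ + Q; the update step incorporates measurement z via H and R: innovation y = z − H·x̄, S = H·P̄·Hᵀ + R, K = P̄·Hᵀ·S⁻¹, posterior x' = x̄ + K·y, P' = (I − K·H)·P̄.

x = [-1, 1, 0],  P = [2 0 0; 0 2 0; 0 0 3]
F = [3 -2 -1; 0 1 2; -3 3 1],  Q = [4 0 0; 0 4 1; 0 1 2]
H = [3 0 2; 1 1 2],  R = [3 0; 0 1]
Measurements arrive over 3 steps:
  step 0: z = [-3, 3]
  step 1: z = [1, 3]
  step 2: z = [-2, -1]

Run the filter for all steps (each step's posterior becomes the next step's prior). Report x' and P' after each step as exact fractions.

step 0: x' = [-25520/7863, -1199/2621, 8841/2621], P' = [21613/7863 9876/2621 -9000/2621; 9876/2621 20810/2621 -14961/2621; -9000/2621 -14961/2621 12669/2621]
step 1: x' = [-18127573/14764094, 4128550/7382047, 14714423/7382047], P' = [24444385/14764094 13009966/7382047 -13993626/7382047; 13009966/7382047 31572967/7382047 -21471531/7382047; -13993626/7382047 -21471531/7382047 19825059/7382047]
step 2: x' = [-21136810988/63991410209, 57979736518/63991410209, -42400960871/63991410209], P' = [100310130520/63991410209 98801222321/63991410209 -111363497196/63991410209; 98801222321/63991410209 239174527334/63991410209 -161551095303/63991410209; -111363497196/63991410209 -161551095303/63991410209 154360298049/63991410209]

step 0: x̄ = F·x = [-5, 1, 6]
step 0: P̄ = F·P·Fᵀ + Q = [33 -10 -33; -10 18 13; -33 13 41]
step 0: y = z − H·x̄ = [0, -5]
step 0: S = H·P̄·Hᵀ + R = [68 -5; -5 116]
step 0: K = P̄·Hᵀ·S⁻¹ = [3613/7863 -2759/7863; -98/2621 764/2621; -554/2621 1377/2621]
step 0: x' = x̄ + K·y = [-25520/7863, -1199/2621, 8841/2621]
step 0: P' = (I − K·H)·P̄ = [21613/7863 9876/2621 -9000/2621; 9876/2621 20810/2621 -14961/2621; -9000/2621 -14961/2621 12669/2621]
step 1: x̄ = F·x = [-31963/2621, 16483/2621, 30764/2621]
step 1: P̄ = F·P·Fᵀ + Q = [46876/2621 -16525/2621 -33423/2621; -16525/2621 22126/2621 10034/2621; -33423/2621 10034/2621 56506/2621]
step 1: y = z − H·x̄ = [36982/2621, -38185/2621]
step 1: S = H·P̄·Hᵀ + R = [254695/2621 69761/2621; 69761/2621 171041/2621]
step 1: K = P̄·Hᵀ·S⁻¹ = [5786217/14764094 -5510187/14764094; -1304388/7382047 1639871/7382047; -776920/7382047 4184961/7382047]
step 1: x' = x̄ + K·y = [-18127573/14764094, 4128550/7382047, 14714423/7382047]
step 1: P' = (I − K·H)·P̄ = [24444385/14764094 13009966/7382047 -13993626/7382047; 13009966/7382047 31572967/7382047 -21471531/7382047; -13993626/7382047 -21471531/7382047 19825059/7382047]
step 2: x̄ = F·x = [-100325765/14764094, 33557396/7382047, 108582865/14764094]
step 2: P̄ = F·P·Fᵀ + Q = [255201775/14764094 -40370255/7382047 -201434409/14764094; -40370255/7382047 54515267/7382047 36382207/7382047; -201434409/14764094 36382207/7382047 299397541/14764094]
step 2: y = z − H·x̄ = [54283377/14764094, -198718851/14764094]
step 2: S = H·P̄·Hᵀ + R = [1121485513/14764094 255027515/14764094; 255027515/14764094 900425567/14764094]
step 2: K = P̄·Hᵀ·S⁻¹ = [26067799056/63991410209 -23615641551/63991410209; -8899507881/63991410209 14873559049/63991410209; -8456631830/63991410209 35806003599/63991410209]
step 2: x' = x̄ + K·y = [-21136810988/63991410209, 57979736518/63991410209, -42400960871/63991410209]
step 2: P' = (I − K·H)·P̄ = [100310130520/63991410209 98801222321/63991410209 -111363497196/63991410209; 98801222321/63991410209 239174527334/63991410209 -161551095303/63991410209; -111363497196/63991410209 -161551095303/63991410209 154360298049/63991410209]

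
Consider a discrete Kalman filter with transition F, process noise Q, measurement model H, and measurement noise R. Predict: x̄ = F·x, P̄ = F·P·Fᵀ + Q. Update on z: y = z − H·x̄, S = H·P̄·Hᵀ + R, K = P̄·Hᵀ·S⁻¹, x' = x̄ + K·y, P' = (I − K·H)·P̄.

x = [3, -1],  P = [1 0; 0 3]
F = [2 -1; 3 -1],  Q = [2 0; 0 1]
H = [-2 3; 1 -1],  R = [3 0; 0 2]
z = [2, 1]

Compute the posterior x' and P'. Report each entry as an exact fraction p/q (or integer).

x' = [19/4, 49/12]
P' = [45/8 33/8; 33/8 79/24]

x̄ = F·x = [7, 10]
P̄ = F·P·Fᵀ + Q = [9 9; 9 13]
y = z − H·x̄ = [-14, 4]
S = H·P̄·Hᵀ + R = [48 -12; -12 6]
K = P̄·Hᵀ·S⁻¹ = [3/8 3/4; 13/24 5/12]
x' = x̄ + K·y = [19/4, 49/12]
P' = (I − K·H)·P̄ = [45/8 33/8; 33/8 79/24]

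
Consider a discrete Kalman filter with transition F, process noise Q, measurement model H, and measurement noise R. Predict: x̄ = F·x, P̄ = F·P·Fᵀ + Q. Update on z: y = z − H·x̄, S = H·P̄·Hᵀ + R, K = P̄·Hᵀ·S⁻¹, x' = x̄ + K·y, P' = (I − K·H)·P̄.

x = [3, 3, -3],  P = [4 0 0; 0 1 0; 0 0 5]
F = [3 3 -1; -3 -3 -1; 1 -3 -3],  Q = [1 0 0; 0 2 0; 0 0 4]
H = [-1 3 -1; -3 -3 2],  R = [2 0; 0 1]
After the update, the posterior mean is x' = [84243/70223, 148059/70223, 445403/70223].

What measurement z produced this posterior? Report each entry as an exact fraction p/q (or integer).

z = [-1, 3]

x̄ = F·x = [21, -15, 3]
P̄ = F·P·Fᵀ + Q = [51 -40 18; -40 52 12; 18 12 62]
S = H·P̄·Hᵀ + R = [787 -73; -73 96]
K = P̄·Hᵀ·S⁻¹ = [-17925/70223 -11436/70223; 16788/70223 3988/70223; -1742/70223 23546/70223]
x' − x̄ = [-1390440/70223, 1201404/70223, 234734/70223] = K·y
y = (KᵀK)⁻¹·Kᵀ·(x' − x̄) = [68, 15]
z = y + H·x̄ = [68, 15] + [-69, -12] = [-1, 3]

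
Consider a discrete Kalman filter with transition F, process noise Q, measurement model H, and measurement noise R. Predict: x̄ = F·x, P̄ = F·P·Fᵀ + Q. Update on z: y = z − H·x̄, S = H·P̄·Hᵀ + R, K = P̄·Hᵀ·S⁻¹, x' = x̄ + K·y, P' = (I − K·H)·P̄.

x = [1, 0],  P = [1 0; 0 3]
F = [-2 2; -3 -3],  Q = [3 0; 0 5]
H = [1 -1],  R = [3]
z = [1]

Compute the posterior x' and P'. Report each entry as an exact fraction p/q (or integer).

x̄ = F·x = [-2, -3]
P̄ = F·P·Fᵀ + Q = [19 -12; -12 41]
y = z − H·x̄ = [0]
S = H·P̄·Hᵀ + R = [87]
K = P̄·Hᵀ·S⁻¹ = [31/87; -53/87]
x' = x̄ + K·y = [-2, -3]
P' = (I − K·H)·P̄ = [692/87 599/87; 599/87 758/87]

x' = [-2, -3]
P' = [692/87 599/87; 599/87 758/87]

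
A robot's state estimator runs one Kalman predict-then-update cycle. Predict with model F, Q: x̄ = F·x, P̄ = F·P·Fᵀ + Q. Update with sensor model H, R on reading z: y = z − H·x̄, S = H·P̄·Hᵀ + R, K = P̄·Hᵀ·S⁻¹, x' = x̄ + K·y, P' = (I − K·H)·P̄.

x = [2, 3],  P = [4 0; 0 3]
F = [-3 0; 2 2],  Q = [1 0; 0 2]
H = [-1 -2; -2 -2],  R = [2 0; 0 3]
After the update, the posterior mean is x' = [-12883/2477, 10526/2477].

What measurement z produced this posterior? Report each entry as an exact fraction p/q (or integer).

z = [-3, 2]

x̄ = F·x = [-6, 10]
P̄ = F·P·Fᵀ + Q = [37 -24; -24 30]
S = H·P̄·Hᵀ + R = [63 50; 50 79]
K = P̄·Hᵀ·S⁻¹ = [2169/2477 -2188/2477; -2244/2477 1044/2477]
x' − x̄ = [1979/2477, -14244/2477] = K·y
y = (KᵀK)⁻¹·Kᵀ·(x' − x̄) = [11, 10]
z = y + H·x̄ = [11, 10] + [-14, -8] = [-3, 2]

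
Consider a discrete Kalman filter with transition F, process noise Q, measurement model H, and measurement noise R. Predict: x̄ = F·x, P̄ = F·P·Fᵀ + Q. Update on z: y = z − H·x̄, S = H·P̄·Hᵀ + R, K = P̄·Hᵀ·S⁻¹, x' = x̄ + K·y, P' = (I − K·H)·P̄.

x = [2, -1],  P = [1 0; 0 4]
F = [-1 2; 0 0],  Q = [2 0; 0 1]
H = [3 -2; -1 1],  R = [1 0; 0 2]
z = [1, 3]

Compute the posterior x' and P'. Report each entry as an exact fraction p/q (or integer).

x̄ = F·x = [-4, 0]
P̄ = F·P·Fᵀ + Q = [19 0; 0 1]
y = z − H·x̄ = [13, -1]
S = H·P̄·Hᵀ + R = [176 -59; -59 22]
K = P̄·Hᵀ·S⁻¹ = [133/391 19/391; 15/391 58/391]
x' = x̄ + K·y = [146/391, 137/391]
P' = (I − K·H)·P̄ = [209/391 247/391; 247/391 363/391]

x' = [146/391, 137/391]
P' = [209/391 247/391; 247/391 363/391]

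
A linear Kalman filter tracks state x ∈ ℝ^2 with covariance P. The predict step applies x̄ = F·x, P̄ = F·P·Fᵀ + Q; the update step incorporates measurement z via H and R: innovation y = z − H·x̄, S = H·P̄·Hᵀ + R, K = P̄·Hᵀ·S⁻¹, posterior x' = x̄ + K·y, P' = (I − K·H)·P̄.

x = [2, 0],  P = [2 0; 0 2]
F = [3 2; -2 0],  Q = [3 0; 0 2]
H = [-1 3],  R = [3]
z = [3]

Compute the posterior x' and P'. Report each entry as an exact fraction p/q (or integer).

x̄ = F·x = [6, -4]
P̄ = F·P·Fᵀ + Q = [29 -12; -12 10]
y = z − H·x̄ = [21]
S = H·P̄·Hᵀ + R = [194]
K = P̄·Hᵀ·S⁻¹ = [-65/194; 21/97]
x' = x̄ + K·y = [-201/194, 53/97]
P' = (I − K·H)·P̄ = [1401/194 201/97; 201/97 88/97]

x' = [-201/194, 53/97]
P' = [1401/194 201/97; 201/97 88/97]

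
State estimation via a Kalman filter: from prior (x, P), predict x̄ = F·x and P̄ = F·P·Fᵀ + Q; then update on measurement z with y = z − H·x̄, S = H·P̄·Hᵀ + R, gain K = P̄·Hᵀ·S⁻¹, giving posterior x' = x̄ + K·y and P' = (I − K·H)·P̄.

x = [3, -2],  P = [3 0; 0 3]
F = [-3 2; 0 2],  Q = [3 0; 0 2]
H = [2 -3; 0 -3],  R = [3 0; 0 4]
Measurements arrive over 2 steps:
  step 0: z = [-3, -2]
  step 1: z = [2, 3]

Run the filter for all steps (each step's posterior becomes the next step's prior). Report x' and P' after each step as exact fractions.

step 0: x' = [-2873/2829, 426/943], P' = [1582/943 600/943; 600/943 404/943]
step 1: x' = [529339/947911, -459313/947911], P' = [1280703/947911 449736/947911; 449736/947911 328772/947911]

step 0: x̄ = F·x = [-13, -4]
step 0: P̄ = F·P·Fᵀ + Q = [42 12; 12 14]
step 0: y = z − H·x̄ = [11, -14]
step 0: S = H·P̄·Hᵀ + R = [153 54; 54 130]
step 0: K = P̄·Hᵀ·S⁻¹ = [1364/2829 -450/943; -4/943 -303/943]
step 0: x' = x̄ + K·y = [-2873/2829, 426/943]
step 0: P' = (I − K·H)·P̄ = [1582/943 600/943; 600/943 404/943]
step 1: x̄ = F·x = [3725/943, 852/943]
step 1: P̄ = F·P·Fᵀ + Q = [11483/943 -1984/943; -1984/943 3502/943]
step 1: y = z − H·x̄ = [-3008/943, 5385/943]
step 1: S = H·P̄·Hᵀ + R = [104087/943 43422/943; 43422/943 35290/943]
step 1: K = P̄·Hᵀ·S⁻¹ = [404066/947911 -337302/947911; -28948/947911 -246579/947911]
step 1: x' = x̄ + K·y = [529339/947911, -459313/947911]
step 1: P' = (I − K·H)·P̄ = [1280703/947911 449736/947911; 449736/947911 328772/947911]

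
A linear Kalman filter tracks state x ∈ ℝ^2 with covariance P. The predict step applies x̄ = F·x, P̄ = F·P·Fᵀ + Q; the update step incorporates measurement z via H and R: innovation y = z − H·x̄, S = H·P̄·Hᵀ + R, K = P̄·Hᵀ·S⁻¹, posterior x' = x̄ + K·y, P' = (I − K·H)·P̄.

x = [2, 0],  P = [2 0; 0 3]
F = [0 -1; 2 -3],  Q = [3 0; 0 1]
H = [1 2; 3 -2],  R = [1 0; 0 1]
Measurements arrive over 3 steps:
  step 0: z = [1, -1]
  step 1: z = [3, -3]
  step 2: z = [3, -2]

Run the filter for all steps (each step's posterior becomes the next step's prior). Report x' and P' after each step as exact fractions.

step 0: x' = [-168/8917, 4546/8917], P' = [1086/8917 549/8917; 549/8917 1386/8917]
step 1: x' = [-115504/1406157, 5451458/4218471], P' = [55897/468719 80176/1406157; 80176/1406157 612817/4218471]
step 2: x' = [152022242/1952415851, 1938784197/1952415851], P' = [232705230/1952415851 111075895/1952415851; 111075895/1952415851 283156030/1952415851]

step 0: x̄ = F·x = [0, 4]
step 0: P̄ = F·P·Fᵀ + Q = [6 9; 9 36]
step 0: y = z − H·x̄ = [-7, 7]
step 0: S = H·P̄·Hᵀ + R = [187 -90; -90 91]
step 0: K = P̄·Hᵀ·S⁻¹ = [2184/8917 2160/8917; 3321/8917 -1125/8917]
step 0: x' = x̄ + K·y = [-168/8917, 4546/8917]
step 0: P' = (I − K·H)·P̄ = [1086/8917 549/8917; 549/8917 1386/8917]
step 1: x̄ = F·x = [-4546/8917, -13974/8917]
step 1: P̄ = F·P·Fᵀ + Q = [28137/8917 3060/8917; 3060/8917 19147/8917]
step 1: y = z − H·x̄ = [59245/8917, -41061/8917]
step 1: S = H·P̄·Hᵀ + R = [125882/8917 20063/8917; 20063/8917 302018/8917]
step 1: K = P̄·Hᵀ·S⁻¹ = [328043/1406157 342721/1406157; 1466162/4218471 -504050/4218471]
step 1: x' = x̄ + K·y = [-115504/1406157, 5451458/4218471]
step 1: P' = (I − K·H)·P̄ = [55897/468719 80176/1406157; 80176/1406157 612817/4218471]
step 2: x̄ = F·x = [-5451458/4218471, -5682466/1406157]
step 2: P̄ = F·P·Fᵀ + Q = [13268230/4218471 452465/1406157; 452465/1406157 984420/468719]
step 2: y = z − H·x̄ = [52201667/4218471, -2908596/468719]
step 2: S = H·P̄·Hᵀ + R = [58355401/4218471 1088350/468719; 1088350/468719 15864769/468719]
step 2: K = P̄·Hᵀ·S⁻¹ = [454857020/1952415851 475963900/1952415851; 677387955/1952415851 -233084375/1952415851]
step 2: x' = x̄ + K·y = [152022242/1952415851, 1938784197/1952415851]
step 2: P' = (I − K·H)·P̄ = [232705230/1952415851 111075895/1952415851; 111075895/1952415851 283156030/1952415851]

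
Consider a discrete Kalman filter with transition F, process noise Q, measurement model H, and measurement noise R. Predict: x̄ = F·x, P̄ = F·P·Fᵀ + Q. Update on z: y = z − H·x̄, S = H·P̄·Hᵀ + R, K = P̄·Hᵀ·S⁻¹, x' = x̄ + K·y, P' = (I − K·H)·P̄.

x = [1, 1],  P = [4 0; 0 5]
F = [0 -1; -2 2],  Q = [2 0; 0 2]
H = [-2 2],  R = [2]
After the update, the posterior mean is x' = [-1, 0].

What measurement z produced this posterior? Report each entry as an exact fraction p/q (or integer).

x̄ = F·x = [-1, 0]
P̄ = F·P·Fᵀ + Q = [7 -10; -10 38]
S = H·P̄·Hᵀ + R = [262]
K = P̄·Hᵀ·S⁻¹ = [-17/131; 48/131]
x' − x̄ = [0, 0] = K·y
y = (KᵀK)⁻¹·Kᵀ·(x' − x̄) = [0]
z = y + H·x̄ = [0] + [2] = [2]

z = [2]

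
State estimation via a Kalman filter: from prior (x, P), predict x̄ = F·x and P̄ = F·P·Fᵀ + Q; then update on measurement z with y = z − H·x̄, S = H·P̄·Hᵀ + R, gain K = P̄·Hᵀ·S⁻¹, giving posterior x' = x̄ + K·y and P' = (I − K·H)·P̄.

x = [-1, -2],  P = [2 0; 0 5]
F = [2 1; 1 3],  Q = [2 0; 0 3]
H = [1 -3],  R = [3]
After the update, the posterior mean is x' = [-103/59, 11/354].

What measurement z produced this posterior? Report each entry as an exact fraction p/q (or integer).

z = [-2]

x̄ = F·x = [-4, -7]
P̄ = F·P·Fᵀ + Q = [15 19; 19 50]
S = H·P̄·Hᵀ + R = [354]
K = P̄·Hᵀ·S⁻¹ = [-7/59; -131/354]
x' − x̄ = [133/59, 2489/354] = K·y
y = (KᵀK)⁻¹·Kᵀ·(x' − x̄) = [-19]
z = y + H·x̄ = [-19] + [17] = [-2]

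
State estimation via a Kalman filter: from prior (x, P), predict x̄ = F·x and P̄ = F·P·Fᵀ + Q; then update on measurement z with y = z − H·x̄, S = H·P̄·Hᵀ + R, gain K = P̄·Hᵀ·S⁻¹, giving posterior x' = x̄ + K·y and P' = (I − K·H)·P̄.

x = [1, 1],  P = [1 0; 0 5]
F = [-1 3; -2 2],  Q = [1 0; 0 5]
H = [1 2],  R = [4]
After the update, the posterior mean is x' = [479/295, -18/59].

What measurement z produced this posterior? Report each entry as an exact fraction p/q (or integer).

x̄ = F·x = [2, 0]
P̄ = F·P·Fᵀ + Q = [47 32; 32 29]
S = H·P̄·Hᵀ + R = [295]
K = P̄·Hᵀ·S⁻¹ = [111/295; 18/59]
x' − x̄ = [-111/295, -18/59] = K·y
y = (KᵀK)⁻¹·Kᵀ·(x' − x̄) = [-1]
z = y + H·x̄ = [-1] + [2] = [1]

z = [1]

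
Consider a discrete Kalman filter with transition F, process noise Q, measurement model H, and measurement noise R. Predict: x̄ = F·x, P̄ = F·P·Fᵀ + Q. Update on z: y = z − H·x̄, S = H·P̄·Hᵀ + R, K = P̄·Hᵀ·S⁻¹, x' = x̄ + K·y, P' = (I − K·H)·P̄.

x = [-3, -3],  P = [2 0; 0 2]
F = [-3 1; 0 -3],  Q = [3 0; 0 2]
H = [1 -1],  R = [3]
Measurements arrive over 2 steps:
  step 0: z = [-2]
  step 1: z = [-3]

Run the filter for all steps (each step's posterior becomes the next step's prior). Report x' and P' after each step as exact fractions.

step 0: x' = [13/2, 248/29], P' = [17/2 7; 7 242/29]
step 1: x' = [-39853/2901, -34231/2901], P' = [129395/2901 128024/2901; 128024/2901 134834/2901]

step 0: x̄ = F·x = [6, 9]
step 0: P̄ = F·P·Fᵀ + Q = [23 -6; -6 20]
step 0: y = z − H·x̄ = [1]
step 0: S = H·P̄·Hᵀ + R = [58]
step 0: K = P̄·Hᵀ·S⁻¹ = [1/2; -13/29]
step 0: x' = x̄ + K·y = [13/2, 248/29]
step 0: P' = (I − K·H)·P̄ = [17/2 7; 7 242/29]
step 1: x̄ = F·x = [-635/58, -744/29]
step 1: P̄ = F·P·Fᵀ + Q = [2659/58 1101/29; 1101/29 2236/29]
step 1: y = z − H·x̄ = [-1027/58]
step 1: S = H·P̄·Hᵀ + R = [2901/58]
step 1: K = P̄·Hᵀ·S⁻¹ = [457/2901; -2270/2901]
step 1: x' = x̄ + K·y = [-39853/2901, -34231/2901]
step 1: P' = (I − K·H)·P̄ = [129395/2901 128024/2901; 128024/2901 134834/2901]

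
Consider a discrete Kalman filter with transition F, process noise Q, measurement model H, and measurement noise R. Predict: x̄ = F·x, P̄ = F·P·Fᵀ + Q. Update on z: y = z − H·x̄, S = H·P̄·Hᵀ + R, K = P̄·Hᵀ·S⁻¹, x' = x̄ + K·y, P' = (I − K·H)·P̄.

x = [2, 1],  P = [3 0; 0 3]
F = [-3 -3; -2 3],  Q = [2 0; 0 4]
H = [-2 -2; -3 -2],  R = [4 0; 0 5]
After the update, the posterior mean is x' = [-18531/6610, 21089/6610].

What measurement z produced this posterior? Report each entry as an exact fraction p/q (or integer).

x̄ = F·x = [-9, -1]
P̄ = F·P·Fᵀ + Q = [56 -9; -9 43]
S = H·P̄·Hᵀ + R = [328 418; 418 573]
K = P̄·Hᵀ·S⁻¹ = [4419/6610 -2477/3305; -7151/6610 2268/3305]
x' − x̄ = [40959/6610, 27699/6610] = K·y
y = (KᵀK)⁻¹·Kᵀ·(x' − x̄) = [-21, -27]
z = y + H·x̄ = [-21, -27] + [20, 29] = [-1, 2]

z = [-1, 2]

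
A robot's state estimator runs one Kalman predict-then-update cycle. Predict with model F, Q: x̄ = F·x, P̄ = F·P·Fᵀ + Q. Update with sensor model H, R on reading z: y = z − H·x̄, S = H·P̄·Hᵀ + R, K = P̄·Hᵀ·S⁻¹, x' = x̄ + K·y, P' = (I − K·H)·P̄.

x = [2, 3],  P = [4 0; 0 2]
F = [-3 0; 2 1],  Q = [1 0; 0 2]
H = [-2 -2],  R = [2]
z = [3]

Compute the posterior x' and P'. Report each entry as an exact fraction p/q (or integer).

x̄ = F·x = [-6, 7]
P̄ = F·P·Fᵀ + Q = [37 -24; -24 20]
y = z − H·x̄ = [5]
S = H·P̄·Hᵀ + R = [38]
K = P̄·Hᵀ·S⁻¹ = [-13/19; 4/19]
x' = x̄ + K·y = [-179/19, 153/19]
P' = (I − K·H)·P̄ = [365/19 -352/19; -352/19 348/19]

x' = [-179/19, 153/19]
P' = [365/19 -352/19; -352/19 348/19]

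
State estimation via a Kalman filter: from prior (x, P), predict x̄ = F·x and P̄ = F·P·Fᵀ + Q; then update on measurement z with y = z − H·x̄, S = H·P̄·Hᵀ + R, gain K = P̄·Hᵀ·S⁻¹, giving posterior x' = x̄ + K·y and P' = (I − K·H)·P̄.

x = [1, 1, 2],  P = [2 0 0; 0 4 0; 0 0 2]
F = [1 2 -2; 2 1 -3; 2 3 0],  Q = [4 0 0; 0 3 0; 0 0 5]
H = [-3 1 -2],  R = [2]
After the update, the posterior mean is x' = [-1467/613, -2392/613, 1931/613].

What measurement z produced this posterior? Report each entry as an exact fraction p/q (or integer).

x̄ = F·x = [-1, -3, 5]
P̄ = F·P·Fᵀ + Q = [30 24 28; 24 33 20; 28 20 49]
S = H·P̄·Hᵀ + R = [613]
K = P̄·Hᵀ·S⁻¹ = [-122/613; -79/613; -162/613]
x' − x̄ = [-854/613, -553/613, -1134/613] = K·y
y = (KᵀK)⁻¹·Kᵀ·(x' − x̄) = [7]
z = y + H·x̄ = [7] + [-10] = [-3]

z = [-3]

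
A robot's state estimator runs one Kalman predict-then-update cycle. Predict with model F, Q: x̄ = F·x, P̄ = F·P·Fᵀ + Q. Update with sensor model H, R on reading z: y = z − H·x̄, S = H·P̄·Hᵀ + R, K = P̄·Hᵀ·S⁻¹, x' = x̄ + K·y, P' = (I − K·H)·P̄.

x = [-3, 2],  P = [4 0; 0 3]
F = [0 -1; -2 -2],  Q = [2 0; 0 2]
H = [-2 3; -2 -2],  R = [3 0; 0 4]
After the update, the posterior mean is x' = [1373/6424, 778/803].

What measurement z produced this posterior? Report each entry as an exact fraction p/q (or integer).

x̄ = F·x = [-2, 2]
P̄ = F·P·Fᵀ + Q = [5 6; 6 30]
S = H·P̄·Hᵀ + R = [221 -172; -172 192]
K = P̄·Hᵀ·S⁻¹ = [-281/1606 -1743/6424; 162/803 -156/803]
x' − x̄ = [14221/6424, -828/803] = K·y
y = (KᵀK)⁻¹·Kᵀ·(x' − x̄) = [-8, -3]
z = y + H·x̄ = [-8, -3] + [10, 0] = [2, -3]

z = [2, -3]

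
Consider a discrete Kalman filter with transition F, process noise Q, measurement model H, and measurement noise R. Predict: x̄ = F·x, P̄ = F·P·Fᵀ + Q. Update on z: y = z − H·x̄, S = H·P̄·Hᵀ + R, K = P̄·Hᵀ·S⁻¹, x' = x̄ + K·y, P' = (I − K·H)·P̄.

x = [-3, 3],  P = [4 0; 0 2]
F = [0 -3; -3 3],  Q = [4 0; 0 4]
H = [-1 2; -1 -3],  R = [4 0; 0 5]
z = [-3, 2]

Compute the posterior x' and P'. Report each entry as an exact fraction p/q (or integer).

x̄ = F·x = [-9, 18]
P̄ = F·P·Fᵀ + Q = [22 -18; -18 58]
y = z − H·x̄ = [-48, 47]
S = H·P̄·Hᵀ + R = [330 -344; -344 441]
K = P̄·Hᵀ·S⁻¹ = [-7285/13597 -4696/13597; 2715/13597 -2692/13597]
x' = x̄ + K·y = [6595/13597, -12098/13597]
P' = (I − K·H)·P̄ = [26876/13597 -1132/13597; -1132/13597 4864/13597]

x' = [6595/13597, -12098/13597]
P' = [26876/13597 -1132/13597; -1132/13597 4864/13597]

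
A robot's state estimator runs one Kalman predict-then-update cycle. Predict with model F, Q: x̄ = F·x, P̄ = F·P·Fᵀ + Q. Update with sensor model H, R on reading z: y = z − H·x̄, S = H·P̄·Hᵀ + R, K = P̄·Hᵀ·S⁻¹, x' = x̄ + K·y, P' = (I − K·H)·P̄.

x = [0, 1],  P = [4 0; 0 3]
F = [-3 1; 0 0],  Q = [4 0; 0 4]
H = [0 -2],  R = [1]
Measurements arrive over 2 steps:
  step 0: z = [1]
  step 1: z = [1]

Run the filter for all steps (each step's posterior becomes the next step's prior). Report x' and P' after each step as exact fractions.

step 0: x̄ = F·x = [1, 0]
step 0: P̄ = F·P·Fᵀ + Q = [43 0; 0 4]
step 0: y = z − H·x̄ = [1]
step 0: S = H·P̄·Hᵀ + R = [17]
step 0: K = P̄·Hᵀ·S⁻¹ = [0; -8/17]
step 0: x' = x̄ + K·y = [1, -8/17]
step 0: P' = (I − K·H)·P̄ = [43 0; 0 4/17]
step 1: x̄ = F·x = [-59/17, 0]
step 1: P̄ = F·P·Fᵀ + Q = [6651/17 0; 0 4]
step 1: y = z − H·x̄ = [1]
step 1: S = H·P̄·Hᵀ + R = [17]
step 1: K = P̄·Hᵀ·S⁻¹ = [0; -8/17]
step 1: x' = x̄ + K·y = [-59/17, -8/17]
step 1: P' = (I − K·H)·P̄ = [6651/17 0; 0 4/17]

step 0: x' = [1, -8/17], P' = [43 0; 0 4/17]
step 1: x' = [-59/17, -8/17], P' = [6651/17 0; 0 4/17]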